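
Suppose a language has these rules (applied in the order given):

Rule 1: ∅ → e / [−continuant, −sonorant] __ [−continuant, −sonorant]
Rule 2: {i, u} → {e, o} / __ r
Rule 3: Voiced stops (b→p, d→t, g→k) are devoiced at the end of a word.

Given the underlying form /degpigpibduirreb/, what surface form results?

degepigepibeduerrep

Rule 1 (stop-cluster e-epenthesis): /g/ and /p/ form a stop–stop cluster, so [e] is inserted between them. /g/ and /p/ form a stop–stop cluster, so [e] is inserted between them. /b/ and /d/ form a stop–stop cluster, so [e] is inserted between them. /degpigpibduirreb/ → degepigepibeduirreb.
Rule 2 (pre-rhotic lowering): /i/ is a high vowel immediately before /r/, so it lowers to [e]. /degepigepibeduirreb/ → degepigepibeduerreb.
Rule 3 (final devoicing): /b/ is a voiced stop in word-final position, so it devoices to [p]. /degepigepibeduerreb/ → degepigepibeduerrep.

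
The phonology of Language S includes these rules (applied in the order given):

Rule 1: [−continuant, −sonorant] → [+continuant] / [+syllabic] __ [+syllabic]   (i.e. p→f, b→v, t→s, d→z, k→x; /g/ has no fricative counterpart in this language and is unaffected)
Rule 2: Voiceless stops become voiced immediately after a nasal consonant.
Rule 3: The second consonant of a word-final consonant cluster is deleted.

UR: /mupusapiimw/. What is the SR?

mufusafiim

Rule 1 (intervocalic spirantization): /p/ is a stop between vowels /u/ and /u/, so it spirantizes to the fricative [f]. /p/ is a stop between vowels /a/ and /i/, so it spirantizes to the fricative [f]. /mupusapiimw/ → mufusafiimw.
Rule 2 (post-nasal voicing): no segment meets the environment; /mufusafiimw/ is unchanged.
Rule 3 (final cluster simplification): /w/ is the second consonant of a word-final cluster /mw/, so it deletes. /mufusafiimw/ → mufusafiim.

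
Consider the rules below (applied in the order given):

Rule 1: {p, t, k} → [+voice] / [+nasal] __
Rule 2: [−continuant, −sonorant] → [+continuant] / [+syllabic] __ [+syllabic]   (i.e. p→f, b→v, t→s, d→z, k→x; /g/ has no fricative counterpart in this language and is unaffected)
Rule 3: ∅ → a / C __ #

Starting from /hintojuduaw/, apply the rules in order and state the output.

Rule 1 (post-nasal voicing): /t/ is a voiceless stop immediately after the nasal /n/, so it voices to [d]. /hintojuduaw/ → hindojuduaw.
Rule 2 (intervocalic spirantization): /d/ is a stop between vowels /u/ and /u/, so it spirantizes to the fricative [z]. /hindojuduaw/ → hindojuzuaw.
Rule 3 (final a-epenthesis): the form ends in the consonant /w/, so [a] is inserted word-finally. /hindojuzuaw/ → hindojuzuawa.

hindojuzuawa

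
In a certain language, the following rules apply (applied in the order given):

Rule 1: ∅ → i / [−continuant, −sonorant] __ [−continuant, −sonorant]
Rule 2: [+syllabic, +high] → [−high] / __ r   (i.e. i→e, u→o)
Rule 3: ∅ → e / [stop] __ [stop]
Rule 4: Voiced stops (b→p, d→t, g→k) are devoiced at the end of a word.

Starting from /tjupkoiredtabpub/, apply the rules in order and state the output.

Rule 1 (stop-cluster i-epenthesis): /p/ and /k/ form a stop–stop cluster, so [i] is inserted between them. /d/ and /t/ form a stop–stop cluster, so [i] is inserted between them. /b/ and /p/ form a stop–stop cluster, so [i] is inserted between them. /tjupkoiredtabpub/ → tjupikoireditabipub.
Rule 2 (pre-rhotic lowering): /i/ is a high vowel immediately before /r/, so it lowers to [e]. /tjupikoireditabipub/ → tjupikoereditabipub.
Rule 3 (stop-cluster e-epenthesis): no segment meets the environment; /tjupikoereditabipub/ is unchanged.
Rule 4 (final devoicing): /b/ is a voiced stop in word-final position, so it devoices to [p]. /tjupikoereditabipub/ → tjupikoereditabipup.

tjupikoereditabipup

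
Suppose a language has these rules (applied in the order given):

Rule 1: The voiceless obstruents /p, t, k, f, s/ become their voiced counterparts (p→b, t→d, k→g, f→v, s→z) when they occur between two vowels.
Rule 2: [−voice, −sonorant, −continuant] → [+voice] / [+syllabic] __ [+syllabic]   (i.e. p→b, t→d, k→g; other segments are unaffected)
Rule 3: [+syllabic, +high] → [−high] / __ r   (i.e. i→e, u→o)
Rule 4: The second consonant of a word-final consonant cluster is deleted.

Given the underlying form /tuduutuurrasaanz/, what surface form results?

tuduuduorrazaan

Rule 1 (intervocalic voicing): /t/ is a voiceless obstruent between vowels /u/ and /u/, so it voices to [d]. /s/ is a voiceless obstruent between vowels /a/ and /a/, so it voices to [z]. /tuduutuurrasaanz/ → tuduuduurrazaanz.
Rule 2 (intervocalic voicing): no segment meets the environment; /tuduuduurrazaanz/ is unchanged.
Rule 3 (pre-rhotic lowering): /u/ is a high vowel immediately before /r/, so it lowers to [o]. /tuduuduurrazaanz/ → tuduuduorrazaanz.
Rule 4 (final cluster simplification): /z/ is the second consonant of a word-final cluster /nz/, so it deletes. /tuduuduorrazaanz/ → tuduuduorrazaan.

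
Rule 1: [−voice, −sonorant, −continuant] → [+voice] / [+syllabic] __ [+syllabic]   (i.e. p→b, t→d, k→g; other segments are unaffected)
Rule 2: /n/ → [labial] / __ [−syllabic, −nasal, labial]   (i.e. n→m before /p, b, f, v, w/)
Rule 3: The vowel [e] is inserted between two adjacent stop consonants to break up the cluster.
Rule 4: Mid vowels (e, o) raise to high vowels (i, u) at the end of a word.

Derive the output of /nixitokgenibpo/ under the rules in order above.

nixidokegenibepu

Rule 1 (intervocalic voicing): /t/ is a voiceless stop between vowels /i/ and /o/, so it voices to [d]. /nixitokgenibpo/ → nixidokgenibpo.
Rule 2 (nasal place assimilation): no segment meets the environment; /nixidokgenibpo/ is unchanged.
Rule 3 (stop-cluster e-epenthesis): /k/ and /g/ form a stop–stop cluster, so [e] is inserted between them. /b/ and /p/ form a stop–stop cluster, so [e] is inserted between them. /nixidokgenibpo/ → nixidokegenibepo.
Rule 4 (final vowel raising): /o/ is a mid vowel in word-final position, so it raises to [u]. /nixidokegenibepo/ → nixidokegenibepu.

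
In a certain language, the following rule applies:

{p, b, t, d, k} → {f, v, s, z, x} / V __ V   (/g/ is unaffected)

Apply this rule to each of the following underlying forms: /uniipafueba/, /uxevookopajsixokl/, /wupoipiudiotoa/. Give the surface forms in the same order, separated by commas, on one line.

/uniipafueba/: /p/ is a stop between vowels /i/ and /a/, so it spirantizes to the fricative [f]. /b/ is a stop between vowels /e/ and /a/, so it spirantizes to the fricative [v]. → [uniifafueva].
/uxevookopajsixokl/: /k/ is a stop between vowels /o/ and /o/, so it spirantizes to the fricative [x]. /p/ is a stop between vowels /o/ and /a/, so it spirantizes to the fricative [f]. → [uxevooxofajsixokl].
/wupoipiudiotoa/: /p/ is a stop between vowels /u/ and /o/, so it spirantizes to the fricative [f]. /p/ is a stop between vowels /i/ and /i/, so it spirantizes to the fricative [f]. /d/ is a stop between vowels /u/ and /i/, so it spirantizes to the fricative [z]. /t/ is a stop between vowels /o/ and /o/, so it spirantizes to the fricative [s]. → [wufoifiuziosoa].

uniifafueva, uxevooxofajsixokl, wufoifiuziosoa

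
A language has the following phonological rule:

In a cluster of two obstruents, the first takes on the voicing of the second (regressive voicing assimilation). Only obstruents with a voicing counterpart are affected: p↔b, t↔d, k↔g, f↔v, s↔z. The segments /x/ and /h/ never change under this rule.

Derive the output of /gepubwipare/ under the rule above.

gepubwipare

No segment of /gepubwipare/ meets the structural description of the rule, so the form surfaces unchanged.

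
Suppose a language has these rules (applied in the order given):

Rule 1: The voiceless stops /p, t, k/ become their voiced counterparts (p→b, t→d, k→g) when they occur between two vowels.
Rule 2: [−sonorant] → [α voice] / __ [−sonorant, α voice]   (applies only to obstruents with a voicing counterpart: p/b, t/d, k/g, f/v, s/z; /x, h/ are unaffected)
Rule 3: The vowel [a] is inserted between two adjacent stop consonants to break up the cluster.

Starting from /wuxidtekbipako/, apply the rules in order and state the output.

wuxitategabibago

Rule 1 (intervocalic voicing): /p/ is a voiceless stop between vowels /i/ and /a/, so it voices to [b]. /k/ is a voiceless stop between vowels /a/ and /o/, so it voices to [g]. /wuxidtekbipako/ → wuxidtekbibago.
Rule 2 (regressive voicing assimilation): /d/ precedes the voiceless obstruent /t/, so it devoices to [t] by assimilation. /k/ precedes the voiced obstruent /b/, so it voices to [g] by assimilation. /wuxidtekbibago/ → wuxittegbibago.
Rule 3 (stop-cluster a-epenthesis): /t/ and /t/ form a stop–stop cluster, so [a] is inserted between them. /g/ and /b/ form a stop–stop cluster, so [a] is inserted between them. /wuxittegbibago/ → wuxitategabibago.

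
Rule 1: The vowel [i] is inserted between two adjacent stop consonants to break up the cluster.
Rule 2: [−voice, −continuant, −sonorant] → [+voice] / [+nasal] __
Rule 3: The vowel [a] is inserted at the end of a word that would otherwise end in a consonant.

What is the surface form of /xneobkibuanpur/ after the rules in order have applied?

Rule 1 (stop-cluster i-epenthesis): /b/ and /k/ form a stop–stop cluster, so [i] is inserted between them. /xneobkibuanpur/ → xneobikibuanpur.
Rule 2 (post-nasal voicing): /p/ is a voiceless stop immediately after the nasal /n/, so it voices to [b]. /xneobikibuanpur/ → xneobikibuanbur.
Rule 3 (final a-epenthesis): the form ends in the consonant /r/, so [a] is inserted word-finally. /xneobikibuanbur/ → xneobikibuanbura.

xneobikibuanbura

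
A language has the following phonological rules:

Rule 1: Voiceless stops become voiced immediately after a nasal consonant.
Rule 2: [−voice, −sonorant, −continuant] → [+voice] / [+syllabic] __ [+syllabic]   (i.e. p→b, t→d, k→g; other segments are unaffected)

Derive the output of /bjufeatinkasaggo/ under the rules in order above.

Rule 1 (post-nasal voicing): /k/ is a voiceless stop immediately after the nasal /n/, so it voices to [g]. /bjufeatinkasaggo/ → bjufeatingasaggo.
Rule 2 (intervocalic voicing): /t/ is a voiceless stop between vowels /a/ and /i/, so it voices to [d]. /bjufeatingasaggo/ → bjufeadingasaggo.

bjufeadingasaggo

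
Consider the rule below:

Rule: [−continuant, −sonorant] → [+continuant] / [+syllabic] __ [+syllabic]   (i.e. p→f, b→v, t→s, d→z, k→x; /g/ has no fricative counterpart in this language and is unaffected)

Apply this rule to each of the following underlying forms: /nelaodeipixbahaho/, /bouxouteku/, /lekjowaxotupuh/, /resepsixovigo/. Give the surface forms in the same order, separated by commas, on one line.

/nelaodeipixbahaho/: /d/ is a stop between vowels /o/ and /e/, so it spirantizes to the fricative [z]. /p/ is a stop between vowels /i/ and /i/, so it spirantizes to the fricative [f]. → [nelaozeifixbahaho].
/bouxouteku/: /t/ is a stop between vowels /u/ and /e/, so it spirantizes to the fricative [s]. /k/ is a stop between vowels /e/ and /u/, so it spirantizes to the fricative [x]. → [bouxousexu].
/lekjowaxotupuh/: /t/ is a stop between vowels /o/ and /u/, so it spirantizes to the fricative [s]. /p/ is a stop between vowels /u/ and /u/, so it spirantizes to the fricative [f]. → [lekjowaxosufuh].
/resepsixovigo/: the rule's environment is not met; surfaces unchanged as [resepsixovigo].

nelaozeifixbahaho, bouxousexu, lekjowaxosufuh, resepsixovigo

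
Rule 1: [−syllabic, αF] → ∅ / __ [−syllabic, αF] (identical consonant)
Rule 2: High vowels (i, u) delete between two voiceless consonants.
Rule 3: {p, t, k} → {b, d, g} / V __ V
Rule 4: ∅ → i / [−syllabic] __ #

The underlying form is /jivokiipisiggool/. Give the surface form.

Rule 1 (degemination): /gg/ is a geminate; the first /g/ deletes. /jivokiipisiggool/ → jivokiipisigool.
Rule 2 (high vowel syncope): /i/ is a high vowel flanked by voiceless consonants /p/ and /s/, so it deletes. /jivokiipisigool/ → jivokiipsigool.
Rule 3 (intervocalic voicing): /k/ is a voiceless stop between vowels /o/ and /i/, so it voices to [g]. /jivokiipsigool/ → jivogiipsigool.
Rule 4 (final i-epenthesis): the form ends in the consonant /l/, so [i] is inserted word-finally. /jivogiipsigool/ → jivogiipsigooli.

jivogiipsigooli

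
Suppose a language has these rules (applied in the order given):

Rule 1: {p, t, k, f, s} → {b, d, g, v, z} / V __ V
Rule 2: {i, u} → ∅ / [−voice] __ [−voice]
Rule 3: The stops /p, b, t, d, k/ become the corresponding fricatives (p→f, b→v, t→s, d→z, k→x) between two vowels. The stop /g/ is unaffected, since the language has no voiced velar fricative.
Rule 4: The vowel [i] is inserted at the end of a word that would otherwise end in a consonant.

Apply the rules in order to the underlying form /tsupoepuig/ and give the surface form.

Rule 1 (intervocalic voicing): /p/ is a voiceless obstruent between vowels /u/ and /o/, so it voices to [b]. /p/ is a voiceless obstruent between vowels /e/ and /u/, so it voices to [b]. /tsupoepuig/ → tsuboebuig.
Rule 2 (high vowel syncope): no segment meets the environment; /tsuboebuig/ is unchanged.
Rule 3 (intervocalic spirantization): /b/ is a stop between vowels /u/ and /o/, so it spirantizes to the fricative [v]. /b/ is a stop between vowels /e/ and /u/, so it spirantizes to the fricative [v]. /tsuboebuig/ → tsuvoevuig.
Rule 4 (final i-epenthesis): the form ends in the consonant /g/, so [i] is inserted word-finally. /tsuvoevuig/ → tsuvoevuigi.

tsuvoevuigi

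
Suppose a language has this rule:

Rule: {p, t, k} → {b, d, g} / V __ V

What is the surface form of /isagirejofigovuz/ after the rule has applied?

isagirejofigovuz

No segment of /isagirejofigovuz/ meets the structural description of the rule, so the form surfaces unchanged.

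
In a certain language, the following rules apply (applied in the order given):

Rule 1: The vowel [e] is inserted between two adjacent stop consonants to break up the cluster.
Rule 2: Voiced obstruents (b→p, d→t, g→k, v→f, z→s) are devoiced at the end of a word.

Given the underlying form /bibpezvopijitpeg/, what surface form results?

Rule 1 (stop-cluster e-epenthesis): /b/ and /p/ form a stop–stop cluster, so [e] is inserted between them. /t/ and /p/ form a stop–stop cluster, so [e] is inserted between them. /bibpezvopijitpeg/ → bibepezvopijitepeg.
Rule 2 (final devoicing): /g/ is a voiced obstruent in word-final position, so it devoices to [k]. /bibepezvopijitepeg/ → bibepezvopijitepek.

bibepezvopijitepek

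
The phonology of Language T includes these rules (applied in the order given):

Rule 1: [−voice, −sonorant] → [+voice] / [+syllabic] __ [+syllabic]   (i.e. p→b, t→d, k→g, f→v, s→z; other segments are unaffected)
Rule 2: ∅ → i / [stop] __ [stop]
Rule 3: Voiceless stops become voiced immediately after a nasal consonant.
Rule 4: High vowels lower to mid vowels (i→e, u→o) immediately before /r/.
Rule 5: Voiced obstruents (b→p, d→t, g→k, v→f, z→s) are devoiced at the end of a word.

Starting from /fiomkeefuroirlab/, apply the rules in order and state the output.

Rule 1 (intervocalic voicing): /f/ is a voiceless obstruent between vowels /e/ and /u/, so it voices to [v]. /fiomkeefuroirlab/ → fiomkeevuroirlab.
Rule 2 (stop-cluster i-epenthesis): no segment meets the environment; /fiomkeevuroirlab/ is unchanged.
Rule 3 (post-nasal voicing): /k/ is a voiceless stop immediately after the nasal /m/, so it voices to [g]. /fiomkeevuroirlab/ → fiomgeevuroirlab.
Rule 4 (pre-rhotic lowering): /u/ is a high vowel immediately before /r/, so it lowers to [o]. /i/ is a high vowel immediately before /r/, so it lowers to [e]. /fiomgeevuroirlab/ → fiomgeevoroerlab.
Rule 5 (final devoicing): /b/ is a voiced obstruent in word-final position, so it devoices to [p]. /fiomgeevoroerlab/ → fiomgeevoroerlap.

fiomgeevoroerlap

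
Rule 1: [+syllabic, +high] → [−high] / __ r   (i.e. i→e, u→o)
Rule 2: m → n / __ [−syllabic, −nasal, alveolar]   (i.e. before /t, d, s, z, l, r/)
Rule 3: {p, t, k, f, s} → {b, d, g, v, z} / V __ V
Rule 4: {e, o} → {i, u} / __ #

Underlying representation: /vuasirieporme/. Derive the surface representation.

Rule 1 (pre-rhotic lowering): /i/ is a high vowel immediately before /r/, so it lowers to [e]. /vuasirieporme/ → vuaserieporme.
Rule 2 (nasal place assimilation): no segment meets the environment; /vuaserieporme/ is unchanged.
Rule 3 (intervocalic voicing): /s/ is a voiceless obstruent between vowels /a/ and /e/, so it voices to [z]. /p/ is a voiceless obstruent between vowels /e/ and /o/, so it voices to [b]. /vuaserieporme/ → vuazerieborme.
Rule 4 (final vowel raising): /e/ is a mid vowel in word-final position, so it raises to [i]. /vuazerieborme/ → vuazeriebormi.

vuazeriebormi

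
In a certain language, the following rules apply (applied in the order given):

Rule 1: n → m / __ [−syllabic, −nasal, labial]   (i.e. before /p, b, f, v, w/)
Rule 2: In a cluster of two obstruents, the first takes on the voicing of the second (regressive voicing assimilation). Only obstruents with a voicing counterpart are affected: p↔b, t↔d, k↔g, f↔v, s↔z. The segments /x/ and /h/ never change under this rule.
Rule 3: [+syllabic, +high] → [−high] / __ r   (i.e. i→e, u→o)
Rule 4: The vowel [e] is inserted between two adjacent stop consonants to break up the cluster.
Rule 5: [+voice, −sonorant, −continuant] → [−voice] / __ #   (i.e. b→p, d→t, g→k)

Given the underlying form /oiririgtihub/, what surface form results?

Rule 1 (nasal place assimilation): no segment meets the environment; /oiririgtihub/ is unchanged.
Rule 2 (regressive voicing assimilation): /g/ precedes the voiceless obstruent /t/, so it devoices to [k] by assimilation. /oiririgtihub/ → oiririktihub.
Rule 3 (pre-rhotic lowering): /i/ is a high vowel immediately before /r/, so it lowers to [e]. /i/ is a high vowel immediately before /r/, so it lowers to [e]. /oiririktihub/ → oereriktihub.
Rule 4 (stop-cluster e-epenthesis): /k/ and /t/ form a stop–stop cluster, so [e] is inserted between them. /oereriktihub/ → oereriketihub.
Rule 5 (final devoicing): /b/ is a voiced stop in word-final position, so it devoices to [p]. /oereriketihub/ → oereriketihup.

oereriketihup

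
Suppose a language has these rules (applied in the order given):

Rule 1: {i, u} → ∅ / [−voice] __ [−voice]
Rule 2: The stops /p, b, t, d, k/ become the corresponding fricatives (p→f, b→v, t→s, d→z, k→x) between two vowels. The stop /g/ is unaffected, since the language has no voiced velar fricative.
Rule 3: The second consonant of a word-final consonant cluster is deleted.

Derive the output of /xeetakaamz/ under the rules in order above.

Rule 1 (high vowel syncope): no segment meets the environment; /xeetakaamz/ is unchanged.
Rule 2 (intervocalic spirantization): /t/ is a stop between vowels /e/ and /a/, so it spirantizes to the fricative [s]. /k/ is a stop between vowels /a/ and /a/, so it spirantizes to the fricative [x]. /xeetakaamz/ → xeesaxaamz.
Rule 3 (final cluster simplification): /z/ is the second consonant of a word-final cluster /mz/, so it deletes. /xeesaxaamz/ → xeesaxaam.

xeesaxaam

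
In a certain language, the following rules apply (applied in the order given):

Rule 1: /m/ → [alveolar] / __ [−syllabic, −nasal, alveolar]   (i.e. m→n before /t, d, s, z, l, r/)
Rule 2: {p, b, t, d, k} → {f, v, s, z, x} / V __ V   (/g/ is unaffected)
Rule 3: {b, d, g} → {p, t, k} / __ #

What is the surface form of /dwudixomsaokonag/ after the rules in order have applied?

Rule 1 (nasal place assimilation): /m/ precedes the alveolar consonant /s/, so it assimilates in place to [n]. /dwudixomsaokonag/ → dwudixonsaokonag.
Rule 2 (intervocalic spirantization): /d/ is a stop between vowels /u/ and /i/, so it spirantizes to the fricative [z]. /k/ is a stop between vowels /o/ and /o/, so it spirantizes to the fricative [x]. /dwudixonsaokonag/ → dwuzixonsaoxonag.
Rule 3 (final devoicing): /g/ is a voiced stop in word-final position, so it devoices to [k]. /dwuzixonsaoxonag/ → dwuzixonsaoxonak.

dwuzixonsaoxonak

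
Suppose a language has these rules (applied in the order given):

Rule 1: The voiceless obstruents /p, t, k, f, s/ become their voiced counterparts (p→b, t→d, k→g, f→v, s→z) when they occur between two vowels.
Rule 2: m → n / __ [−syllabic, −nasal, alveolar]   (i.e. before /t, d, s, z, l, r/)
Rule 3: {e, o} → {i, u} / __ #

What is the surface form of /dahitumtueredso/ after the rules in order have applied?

Rule 1 (intervocalic voicing): /t/ is a voiceless obstruent between vowels /i/ and /u/, so it voices to [d]. /dahitumtueredso/ → dahidumtueredso.
Rule 2 (nasal place assimilation): /m/ precedes the alveolar consonant /t/, so it assimilates in place to [n]. /dahidumtueredso/ → dahiduntueredso.
Rule 3 (final vowel raising): /o/ is a mid vowel in word-final position, so it raises to [u]. /dahiduntueredso/ → dahiduntueredsu.

dahiduntueredsu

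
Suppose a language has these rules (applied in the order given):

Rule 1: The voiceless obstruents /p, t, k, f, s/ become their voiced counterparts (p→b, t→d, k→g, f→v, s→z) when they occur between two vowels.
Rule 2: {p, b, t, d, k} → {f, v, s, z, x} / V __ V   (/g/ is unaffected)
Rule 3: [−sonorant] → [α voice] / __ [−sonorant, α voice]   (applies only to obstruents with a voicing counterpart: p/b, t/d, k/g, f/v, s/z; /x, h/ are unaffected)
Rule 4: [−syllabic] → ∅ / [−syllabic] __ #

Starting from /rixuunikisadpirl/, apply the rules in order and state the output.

Rule 1 (intervocalic voicing): /k/ is a voiceless obstruent between vowels /i/ and /i/, so it voices to [g]. /s/ is a voiceless obstruent between vowels /i/ and /a/, so it voices to [z]. /rixuunikisadpirl/ → rixuunigizadpirl.
Rule 2 (intervocalic spirantization): no segment meets the environment; /rixuunigizadpirl/ is unchanged.
Rule 3 (regressive voicing assimilation): /d/ precedes the voiceless obstruent /p/, so it devoices to [t] by assimilation. /rixuunigizadpirl/ → rixuunigizatpirl.
Rule 4 (final cluster simplification): /l/ is the second consonant of a word-final cluster /rl/, so it deletes. /rixuunigizatpirl/ → rixuunigizatpir.

rixuunigizatpir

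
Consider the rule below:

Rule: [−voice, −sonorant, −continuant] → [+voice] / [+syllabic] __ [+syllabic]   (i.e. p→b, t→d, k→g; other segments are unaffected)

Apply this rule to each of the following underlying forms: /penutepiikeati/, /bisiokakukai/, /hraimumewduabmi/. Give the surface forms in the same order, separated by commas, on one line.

/penutepiikeati/: /t/ is a voiceless stop between vowels /u/ and /e/, so it voices to [d]. /p/ is a voiceless stop between vowels /e/ and /i/, so it voices to [b]. /k/ is a voiceless stop between vowels /i/ and /e/, so it voices to [g]. /t/ is a voiceless stop between vowels /a/ and /i/, so it voices to [d]. → [penudebiigeadi].
/bisiokakukai/: /k/ is a voiceless stop between vowels /o/ and /a/, so it voices to [g]. /k/ is a voiceless stop between vowels /a/ and /u/, so it voices to [g]. /k/ is a voiceless stop between vowels /u/ and /a/, so it voices to [g]. → [bisiogagugai].
/hraimumewduabmi/: the rule's environment is not met; surfaces unchanged as [hraimumewduabmi].

penudebiigeadi, bisiogagugai, hraimumewduabmi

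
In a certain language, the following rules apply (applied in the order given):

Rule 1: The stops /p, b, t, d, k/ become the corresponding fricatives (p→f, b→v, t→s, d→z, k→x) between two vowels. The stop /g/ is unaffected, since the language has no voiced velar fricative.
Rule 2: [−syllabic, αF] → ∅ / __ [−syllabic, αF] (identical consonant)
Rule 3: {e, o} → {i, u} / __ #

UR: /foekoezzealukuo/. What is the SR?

foexoezealuxuu

Rule 1 (intervocalic spirantization): /k/ is a stop between vowels /e/ and /o/, so it spirantizes to the fricative [x]. /k/ is a stop between vowels /u/ and /u/, so it spirantizes to the fricative [x]. /foekoezzealukuo/ → foexoezzealuxuo.
Rule 2 (degemination): /zz/ is a geminate; the first /z/ deletes. /foexoezzealuxuo/ → foexoezealuxuo.
Rule 3 (final vowel raising): /o/ is a mid vowel in word-final position, so it raises to [u]. /foexoezealuxuo/ → foexoezealuxuu.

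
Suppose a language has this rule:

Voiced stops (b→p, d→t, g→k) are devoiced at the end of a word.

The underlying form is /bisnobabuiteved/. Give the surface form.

bisnobabuitevet

Scanning /bisnobabuiteved/: /b/ at position 1 is not in the conditioning environment; /b/ at position 6 is not in the conditioning environment; /b/ at position 8 is not in the conditioning environment; /d/ is a voiced stop in word-final position, so it devoices to [t].
Result: [bisnobabuitevet].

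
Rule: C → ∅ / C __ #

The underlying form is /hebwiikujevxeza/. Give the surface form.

hebwiikujevxeza

No segment of /hebwiikujevxeza/ meets the structural description of the rule, so the form surfaces unchanged.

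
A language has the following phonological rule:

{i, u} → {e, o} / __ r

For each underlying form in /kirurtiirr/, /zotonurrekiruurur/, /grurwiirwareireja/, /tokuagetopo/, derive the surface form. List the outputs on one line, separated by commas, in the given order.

/kirurtiirr/: /i/ is a high vowel immediately before /r/, so it lowers to [e]. /u/ is a high vowel immediately before /r/, so it lowers to [o]. /i/ is a high vowel immediately before /r/, so it lowers to [e]. → [kerortierr].
/zotonurrekiruurur/: /u/ is a high vowel immediately before /r/, so it lowers to [o]. /i/ is a high vowel immediately before /r/, so it lowers to [e]. /u/ is a high vowel immediately before /r/, so it lowers to [o]. /u/ is a high vowel immediately before /r/, so it lowers to [o]. → [zotonorrekeruoror].
/grurwiirwareireja/: /u/ is a high vowel immediately before /r/, so it lowers to [o]. /i/ is a high vowel immediately before /r/, so it lowers to [e]. /i/ is a high vowel immediately before /r/, so it lowers to [e]. → [grorwierwareereja].
/tokuagetopo/: the rule's environment is not met; surfaces unchanged as [tokuagetopo].

kerortierr, zotonorrekeruoror, grorwierwareereja, tokuagetopo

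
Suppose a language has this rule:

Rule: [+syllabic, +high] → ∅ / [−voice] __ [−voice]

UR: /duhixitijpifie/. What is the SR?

/i/ is a high vowel flanked by voiceless consonants /h/ and /x/, so it deletes.
/i/ is a high vowel flanked by voiceless consonants /x/ and /t/, so it deletes.
/i/ is a high vowel flanked by voiceless consonants /p/ and /f/, so it deletes.
Surface form: [duhxtijpfie].

duhxtijpfie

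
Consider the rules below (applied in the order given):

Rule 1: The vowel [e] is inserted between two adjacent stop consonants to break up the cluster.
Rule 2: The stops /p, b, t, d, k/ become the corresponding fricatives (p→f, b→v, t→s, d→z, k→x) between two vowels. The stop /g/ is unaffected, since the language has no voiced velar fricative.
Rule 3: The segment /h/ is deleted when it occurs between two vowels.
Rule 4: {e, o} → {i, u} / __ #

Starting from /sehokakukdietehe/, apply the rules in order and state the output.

seoxaxuxeziesei

Rule 1 (stop-cluster e-epenthesis): /k/ and /d/ form a stop–stop cluster, so [e] is inserted between them. /sehokakukdietehe/ → sehokakukedietehe.
Rule 2 (intervocalic spirantization): /k/ is a stop between vowels /o/ and /a/, so it spirantizes to the fricative [x]. /k/ is a stop between vowels /a/ and /u/, so it spirantizes to the fricative [x]. /k/ is a stop between vowels /u/ and /e/, so it spirantizes to the fricative [x]. /d/ is a stop between vowels /e/ and /i/, so it spirantizes to the fricative [z]. /t/ is a stop between vowels /e/ and /e/, so it spirantizes to the fricative [s]. /sehokakukedietehe/ → sehoxaxuxeziesehe.
Rule 3 (intervocalic h-deletion): /h/ occurs between vowels /e/ and /o/, so it deletes. /h/ occurs between vowels /e/ and /e/, so it deletes. /sehoxaxuxeziesehe/ → seoxaxuxeziesee.
Rule 4 (final vowel raising): /e/ is a mid vowel in word-final position, so it raises to [i]. /seoxaxuxeziesee/ → seoxaxuxeziesei.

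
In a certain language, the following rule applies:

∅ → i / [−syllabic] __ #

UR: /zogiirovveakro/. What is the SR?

zogiirovveakro

No segment of /zogiirovveakro/ meets the structural description of the rule, so the form surfaces unchanged.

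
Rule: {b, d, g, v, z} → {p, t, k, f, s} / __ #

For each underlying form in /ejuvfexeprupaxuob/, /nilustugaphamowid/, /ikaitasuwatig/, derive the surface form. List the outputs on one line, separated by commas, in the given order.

ejuvfexeprupaxuop, nilustugaphamowit, ikaitasuwatik

/ejuvfexeprupaxuob/: /b/ is a voiced obstruent in word-final position, so it devoices to [p]. → [ejuvfexeprupaxuop].
/nilustugaphamowid/: /d/ is a voiced obstruent in word-final position, so it devoices to [t]. → [nilustugaphamowit].
/ikaitasuwatig/: /g/ is a voiced obstruent in word-final position, so it devoices to [k]. → [ikaitasuwatik].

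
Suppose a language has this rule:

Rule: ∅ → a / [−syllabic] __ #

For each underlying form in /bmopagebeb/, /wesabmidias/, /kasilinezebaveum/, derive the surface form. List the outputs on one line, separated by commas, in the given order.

/bmopagebeb/: the form ends in the consonant /b/, so [a] is inserted word-finally. → [bmopagebeba].
/wesabmidias/: the form ends in the consonant /s/, so [a] is inserted word-finally. → [wesabmidiasa].
/kasilinezebaveum/: the form ends in the consonant /m/, so [a] is inserted word-finally. → [kasilinezebaveuma].

bmopagebeba, wesabmidiasa, kasilinezebaveuma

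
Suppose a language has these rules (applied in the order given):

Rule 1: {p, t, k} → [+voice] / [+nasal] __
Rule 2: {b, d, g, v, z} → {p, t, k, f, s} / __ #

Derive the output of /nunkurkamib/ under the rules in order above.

Rule 1 (post-nasal voicing): /k/ is a voiceless stop immediately after the nasal /n/, so it voices to [g]. /nunkurkamib/ → nungurkamib.
Rule 2 (final devoicing): /b/ is a voiced obstruent in word-final position, so it devoices to [p]. /nungurkamib/ → nungurkamip.

nungurkamip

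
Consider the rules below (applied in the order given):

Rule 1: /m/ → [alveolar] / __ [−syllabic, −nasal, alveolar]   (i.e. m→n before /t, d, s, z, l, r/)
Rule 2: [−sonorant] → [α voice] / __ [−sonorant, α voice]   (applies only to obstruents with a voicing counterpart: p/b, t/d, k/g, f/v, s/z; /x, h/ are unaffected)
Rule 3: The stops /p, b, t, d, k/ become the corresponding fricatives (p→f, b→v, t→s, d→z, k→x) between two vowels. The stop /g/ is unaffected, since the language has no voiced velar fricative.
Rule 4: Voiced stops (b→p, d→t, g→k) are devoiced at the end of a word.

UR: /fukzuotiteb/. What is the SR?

fugzuosisep

Rule 1 (nasal place assimilation): no segment meets the environment; /fukzuotiteb/ is unchanged.
Rule 2 (regressive voicing assimilation): /k/ precedes the voiced obstruent /z/, so it voices to [g] by assimilation. /fukzuotiteb/ → fugzuotiteb.
Rule 3 (intervocalic spirantization): /t/ is a stop between vowels /o/ and /i/, so it spirantizes to the fricative [s]. /t/ is a stop between vowels /i/ and /e/, so it spirantizes to the fricative [s]. /fugzuotiteb/ → fugzuosiseb.
Rule 4 (final devoicing): /b/ is a voiced stop in word-final position, so it devoices to [p]. /fugzuosiseb/ → fugzuosisep.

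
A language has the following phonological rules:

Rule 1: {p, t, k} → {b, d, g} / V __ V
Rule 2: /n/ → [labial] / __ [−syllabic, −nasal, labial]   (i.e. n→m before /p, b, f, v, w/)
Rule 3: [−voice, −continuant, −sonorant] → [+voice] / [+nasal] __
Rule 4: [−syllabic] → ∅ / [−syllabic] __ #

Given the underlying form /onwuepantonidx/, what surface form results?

omwuebandonid

Rule 1 (intervocalic voicing): /p/ is a voiceless stop between vowels /e/ and /a/, so it voices to [b]. /onwuepantonidx/ → onwuebantonidx.
Rule 2 (nasal place assimilation): /n/ precedes the labial consonant /w/, so it assimilates in place to [m]. /onwuebantonidx/ → omwuebantonidx.
Rule 3 (post-nasal voicing): /t/ is a voiceless stop immediately after the nasal /n/, so it voices to [d]. /omwuebantonidx/ → omwuebandonidx.
Rule 4 (final cluster simplification): /x/ is the second consonant of a word-final cluster /dx/, so it deletes. /omwuebandonidx/ → omwuebandonid.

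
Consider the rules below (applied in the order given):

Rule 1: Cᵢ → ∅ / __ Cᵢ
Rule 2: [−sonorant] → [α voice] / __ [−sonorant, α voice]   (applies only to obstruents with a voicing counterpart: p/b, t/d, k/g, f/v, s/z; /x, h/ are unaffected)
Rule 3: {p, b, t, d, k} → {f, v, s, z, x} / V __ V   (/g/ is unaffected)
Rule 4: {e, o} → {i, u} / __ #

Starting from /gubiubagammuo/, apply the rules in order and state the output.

Rule 1 (degemination): /mm/ is a geminate; the first /m/ deletes. /gubiubagammuo/ → gubiubagamuo.
Rule 2 (regressive voicing assimilation): no segment meets the environment; /gubiubagamuo/ is unchanged.
Rule 3 (intervocalic spirantization): /b/ is a stop between vowels /u/ and /i/, so it spirantizes to the fricative [v]. /b/ is a stop between vowels /u/ and /a/, so it spirantizes to the fricative [v]. /gubiubagamuo/ → guviuvagamuo.
Rule 4 (final vowel raising): /o/ is a mid vowel in word-final position, so it raises to [u]. /guviuvagamuo/ → guviuvagamuu.

guviuvagamuu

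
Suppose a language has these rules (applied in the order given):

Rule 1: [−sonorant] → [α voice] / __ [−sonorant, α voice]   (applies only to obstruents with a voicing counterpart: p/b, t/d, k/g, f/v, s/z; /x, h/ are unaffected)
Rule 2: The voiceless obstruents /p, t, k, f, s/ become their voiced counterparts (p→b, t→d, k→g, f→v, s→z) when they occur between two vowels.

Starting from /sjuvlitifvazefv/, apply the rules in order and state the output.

sjuvlidivvazevv

Rule 1 (regressive voicing assimilation): /f/ precedes the voiced obstruent /v/, so it voices to [v] by assimilation. /f/ precedes the voiced obstruent /v/, so it voices to [v] by assimilation. /sjuvlitifvazefv/ → sjuvlitivvazevv.
Rule 2 (intervocalic voicing): /t/ is a voiceless obstruent between vowels /i/ and /i/, so it voices to [d]. /sjuvlitivvazevv/ → sjuvlidivvazevv.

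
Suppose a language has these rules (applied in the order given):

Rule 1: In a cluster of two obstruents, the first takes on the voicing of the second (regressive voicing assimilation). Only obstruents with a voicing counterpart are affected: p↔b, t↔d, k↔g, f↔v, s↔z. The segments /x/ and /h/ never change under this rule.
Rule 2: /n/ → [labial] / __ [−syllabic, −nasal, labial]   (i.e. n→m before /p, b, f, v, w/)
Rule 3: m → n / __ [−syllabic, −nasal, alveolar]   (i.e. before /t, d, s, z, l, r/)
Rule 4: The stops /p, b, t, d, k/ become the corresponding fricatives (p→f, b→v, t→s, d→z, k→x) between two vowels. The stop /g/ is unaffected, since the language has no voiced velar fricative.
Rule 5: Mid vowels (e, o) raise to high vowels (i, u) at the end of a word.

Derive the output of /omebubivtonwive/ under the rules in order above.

Rule 1 (regressive voicing assimilation): /v/ precedes the voiceless obstruent /t/, so it devoices to [f] by assimilation. /omebubivtonwive/ → omebubiftonwive.
Rule 2 (nasal place assimilation): /n/ precedes the labial consonant /w/, so it assimilates in place to [m]. /omebubiftonwive/ → omebubiftomwive.
Rule 3 (nasal place assimilation): no segment meets the environment; /omebubiftomwive/ is unchanged.
Rule 4 (intervocalic spirantization): /b/ is a stop between vowels /e/ and /u/, so it spirantizes to the fricative [v]. /b/ is a stop between vowels /u/ and /i/, so it spirantizes to the fricative [v]. /omebubiftomwive/ → omevuviftomwive.
Rule 5 (final vowel raising): /e/ is a mid vowel in word-final position, so it raises to [i]. /omevuviftomwive/ → omevuviftomwivi.

omevuviftomwivi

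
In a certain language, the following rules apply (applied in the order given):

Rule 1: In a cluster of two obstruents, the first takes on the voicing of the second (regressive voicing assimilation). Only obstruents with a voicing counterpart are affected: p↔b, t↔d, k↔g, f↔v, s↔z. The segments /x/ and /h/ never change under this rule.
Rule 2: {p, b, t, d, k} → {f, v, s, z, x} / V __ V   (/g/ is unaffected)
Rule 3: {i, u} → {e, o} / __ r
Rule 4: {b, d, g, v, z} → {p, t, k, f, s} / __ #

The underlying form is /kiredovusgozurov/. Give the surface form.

Rule 1 (regressive voicing assimilation): /s/ precedes the voiced obstruent /g/, so it voices to [z] by assimilation. /kiredovusgozurov/ → kiredovuzgozurov.
Rule 2 (intervocalic spirantization): /d/ is a stop between vowels /e/ and /o/, so it spirantizes to the fricative [z]. /kiredovuzgozurov/ → kirezovuzgozurov.
Rule 3 (pre-rhotic lowering): /i/ is a high vowel immediately before /r/, so it lowers to [e]. /u/ is a high vowel immediately before /r/, so it lowers to [o]. /kirezovuzgozurov/ → kerezovuzgozorov.
Rule 4 (final devoicing): /v/ is a voiced obstruent in word-final position, so it devoices to [f]. /kerezovuzgozorov/ → kerezovuzgozorof.

kerezovuzgozorof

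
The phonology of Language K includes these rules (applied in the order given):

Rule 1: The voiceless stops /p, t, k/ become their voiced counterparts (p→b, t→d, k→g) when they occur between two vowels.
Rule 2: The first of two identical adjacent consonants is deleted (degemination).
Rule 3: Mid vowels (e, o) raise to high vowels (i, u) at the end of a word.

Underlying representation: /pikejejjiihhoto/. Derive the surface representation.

Rule 1 (intervocalic voicing): /k/ is a voiceless stop between vowels /i/ and /e/, so it voices to [g]. /t/ is a voiceless stop between vowels /o/ and /o/, so it voices to [d]. /pikejejjiihhoto/ → pigejejjiihhodo.
Rule 2 (degemination): /jj/ is a geminate; the first /j/ deletes. /hh/ is a geminate; the first /h/ deletes. /pigejejjiihhodo/ → pigejejiihodo.
Rule 3 (final vowel raising): /o/ is a mid vowel in word-final position, so it raises to [u]. /pigejejiihodo/ → pigejejiihodu.

pigejejiihodu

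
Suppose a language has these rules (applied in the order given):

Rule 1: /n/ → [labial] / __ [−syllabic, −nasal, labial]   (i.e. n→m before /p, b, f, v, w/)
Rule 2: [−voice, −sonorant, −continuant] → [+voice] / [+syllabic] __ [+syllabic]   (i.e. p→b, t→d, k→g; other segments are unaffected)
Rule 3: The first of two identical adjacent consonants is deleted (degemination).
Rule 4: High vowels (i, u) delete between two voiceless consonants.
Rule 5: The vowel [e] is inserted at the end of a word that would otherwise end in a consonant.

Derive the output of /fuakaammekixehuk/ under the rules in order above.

Rule 1 (nasal place assimilation): no segment meets the environment; /fuakaammekixehuk/ is unchanged.
Rule 2 (intervocalic voicing): /k/ is a voiceless stop between vowels /a/ and /a/, so it voices to [g]. /k/ is a voiceless stop between vowels /e/ and /i/, so it voices to [g]. /fuakaammekixehuk/ → fuagaammegixehuk.
Rule 3 (degemination): /mm/ is a geminate; the first /m/ deletes. /fuagaammegixehuk/ → fuagaamegixehuk.
Rule 4 (high vowel syncope): /u/ is a high vowel flanked by voiceless consonants /h/ and /k/, so it deletes. /fuagaamegixehuk/ → fuagaamegixehk.
Rule 5 (final e-epenthesis): the form ends in the consonant /k/, so [e] is inserted word-finally. /fuagaamegixehk/ → fuagaamegixehke.

fuagaamegixehke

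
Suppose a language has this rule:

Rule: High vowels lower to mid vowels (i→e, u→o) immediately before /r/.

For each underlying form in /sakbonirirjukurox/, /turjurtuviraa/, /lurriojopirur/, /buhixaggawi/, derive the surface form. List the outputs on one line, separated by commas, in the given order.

sakbonererjukorox, torjortuveraa, lorriojoperor, buhixaggawi

/sakbonirirjukurox/: /i/ is a high vowel immediately before /r/, so it lowers to [e]. /i/ is a high vowel immediately before /r/, so it lowers to [e]. /u/ is a high vowel immediately before /r/, so it lowers to [o]. → [sakbonererjukorox].
/turjurtuviraa/: /u/ is a high vowel immediately before /r/, so it lowers to [o]. /u/ is a high vowel immediately before /r/, so it lowers to [o]. /i/ is a high vowel immediately before /r/, so it lowers to [e]. → [torjortuveraa].
/lurriojopirur/: /u/ is a high vowel immediately before /r/, so it lowers to [o]. /i/ is a high vowel immediately before /r/, so it lowers to [e]. /u/ is a high vowel immediately before /r/, so it lowers to [o]. → [lorriojoperor].
/buhixaggawi/: the rule's environment is not met; surfaces unchanged as [buhixaggawi].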